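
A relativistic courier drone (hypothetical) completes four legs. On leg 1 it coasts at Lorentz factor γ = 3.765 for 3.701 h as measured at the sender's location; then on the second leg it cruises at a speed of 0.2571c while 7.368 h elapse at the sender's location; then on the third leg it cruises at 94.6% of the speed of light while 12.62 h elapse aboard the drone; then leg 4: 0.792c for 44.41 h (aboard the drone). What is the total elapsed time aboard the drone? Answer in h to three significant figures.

τ = 65.1 h

Leg 1: γ = 3.765; τ_1 = 3.701/3.765 = 0.9830 h.
Leg 2: γ = 1/√(1 − 0.2571²) = 1/√0.9339 = 1.035; τ_2 = 7.368/1.035 = 7.120 h.
Leg 3: 12.62 h is already measured aboard the drone.
Leg 4: 44.41 h is already measured aboard the drone.
Total: 0.9830 + 7.120 + 12.62 + 44.41 h.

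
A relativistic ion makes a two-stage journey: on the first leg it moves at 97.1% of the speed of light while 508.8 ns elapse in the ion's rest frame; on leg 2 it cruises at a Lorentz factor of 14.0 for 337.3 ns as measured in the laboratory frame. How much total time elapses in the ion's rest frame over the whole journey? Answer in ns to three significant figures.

Leg 1: 508.8 ns is already measured in the ion's rest frame.
Leg 2: γ = 14.0; τ_2 = 337.3/14.00 = 24.09 ns.
Total: 508.8 + 24.09 ns.

τ = 533 ns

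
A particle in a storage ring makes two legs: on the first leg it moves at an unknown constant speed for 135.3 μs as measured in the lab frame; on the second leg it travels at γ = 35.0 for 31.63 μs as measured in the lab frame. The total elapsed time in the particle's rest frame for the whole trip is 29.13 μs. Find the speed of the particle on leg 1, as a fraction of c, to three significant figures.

β = 0.978

Leg 1: speed unknown; τ_1 = 135.3/γ_1.
Leg 2: γ = 35.0; τ_2 = 31.63/35.00 = 0.9037 μs.
Total proper time: τ_1 + 0.9037 = 29.13, so τ_1 = 29.13 − 0.9037 = 28.23 μs.
γ_1 = 135.3/28.23 = 4.793; β = √(1 − 1/γ²) = √0.9565.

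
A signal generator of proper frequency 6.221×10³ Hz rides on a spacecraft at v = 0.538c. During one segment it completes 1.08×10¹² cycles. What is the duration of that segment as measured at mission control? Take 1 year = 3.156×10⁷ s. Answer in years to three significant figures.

γ = 1/√(1 − 0.538²) = 1/√0.7106 = 1.186
Proper time for N cycles: τ = N/f = 1.08×10¹²/(6.221×10³) = 1.736×10⁸ s = 5.501 years.
Lab-frame duration Δt = γτ = 1.186 × 5.501 = 6.526 years.

Δt = 6.53 years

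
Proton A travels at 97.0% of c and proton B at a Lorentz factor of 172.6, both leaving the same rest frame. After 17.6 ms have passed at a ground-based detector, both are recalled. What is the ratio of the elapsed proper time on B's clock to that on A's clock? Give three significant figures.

τ_B/τ_A = 0.0238

A: β = 0.970; γ = 1/√(1 − 0.970²) = 1/√0.05910 = 4.113. B: γ = 172.6.
τ_A/τ_B = γ_B/γ_A = 172.6/4.113 = 41.96, so τ_B/τ_A = 0.02383.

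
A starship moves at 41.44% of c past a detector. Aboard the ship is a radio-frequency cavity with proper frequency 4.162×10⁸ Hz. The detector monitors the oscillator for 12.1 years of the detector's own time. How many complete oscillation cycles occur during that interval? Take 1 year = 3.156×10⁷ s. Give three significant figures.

β = 0.4144; γ = 1/√(1 − 0.4144²) = 1/√0.8283 = 1.099
During 12.1 years of lab time, the oscillator's proper time advances by τ = Δt/γ = 12.1/1.099 = 11.01 years = 3.475×10⁸ s.
N = f × τ = 4.162×10⁸ × 3.475×10⁸ = 1.446×10¹⁷.

N = 1.45×10¹⁷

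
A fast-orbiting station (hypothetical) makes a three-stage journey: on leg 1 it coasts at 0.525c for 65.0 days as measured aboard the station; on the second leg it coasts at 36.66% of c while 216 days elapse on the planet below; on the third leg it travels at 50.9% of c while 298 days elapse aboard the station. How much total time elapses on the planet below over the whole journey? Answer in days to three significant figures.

Leg 1: γ = 1/√(1 − 0.525²) = 1/√0.7244 = 1.175; Δt_1 = 1.175 × 65.0 = 76.37 days.
Leg 2: 216 days is already measured on the planet below.
Leg 3: β = 0.509; γ = 1/√(1 − 0.509²) = 1/√0.7409 = 1.162; Δt_3 = 1.162 × 298 = 346.2 days.
Total: 76.37 + 216.0 + 346.2 days.

Δt = 639 days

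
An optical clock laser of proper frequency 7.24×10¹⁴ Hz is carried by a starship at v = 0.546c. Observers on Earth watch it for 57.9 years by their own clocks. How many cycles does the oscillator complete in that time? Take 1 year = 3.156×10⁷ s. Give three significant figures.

N = 1.11×10²⁴

γ = 1/√(1 − 0.546²) = 1/√0.7019 = 1.194
During 57.9 years of lab time, the oscillator's proper time advances by τ = Δt/γ = 57.9/1.194 = 48.51 years = 1.531×10⁹ s.
N = f × τ = 7.24×10¹⁴ × 1.531×10⁹ = 1.108×10²⁴.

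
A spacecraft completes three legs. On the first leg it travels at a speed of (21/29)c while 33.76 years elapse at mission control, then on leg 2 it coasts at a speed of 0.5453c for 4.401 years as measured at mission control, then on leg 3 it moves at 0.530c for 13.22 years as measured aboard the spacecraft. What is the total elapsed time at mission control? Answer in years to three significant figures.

Leg 1: 33.76 years is already measured at mission control.
Leg 2: 4.401 years is already measured at mission control.
Leg 3: γ = 1/√(1 − 0.530²) = 1/√0.7191 = 1.179; Δt_3 = 1.179 × 13.22 = 15.59 years.
Total: 33.76 + 4.401 + 15.59 years.

Δt = 53.8 years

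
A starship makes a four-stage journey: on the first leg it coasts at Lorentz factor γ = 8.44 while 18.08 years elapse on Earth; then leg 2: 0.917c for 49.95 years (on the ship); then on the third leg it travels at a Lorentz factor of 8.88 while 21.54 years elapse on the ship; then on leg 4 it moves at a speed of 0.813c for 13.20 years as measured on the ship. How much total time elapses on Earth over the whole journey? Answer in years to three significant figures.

Δt = 357 years

Leg 1: 18.08 years is already measured on Earth.
Leg 2: γ = 1/√(1 − 0.917²) = 1/√0.1591 = 2.507; Δt_2 = 2.507 × 49.95 = 125.2 years.
Leg 3: γ = 8.88; Δt_3 = 8.880 × 21.54 = 191.3 years.
Leg 4: γ = 1/√(1 − 0.813²) = 1/√0.3390 = 1.717; Δt_4 = 1.717 × 13.20 = 22.67 years.
Total: 18.08 + 125.2 + 191.3 + 22.67 years.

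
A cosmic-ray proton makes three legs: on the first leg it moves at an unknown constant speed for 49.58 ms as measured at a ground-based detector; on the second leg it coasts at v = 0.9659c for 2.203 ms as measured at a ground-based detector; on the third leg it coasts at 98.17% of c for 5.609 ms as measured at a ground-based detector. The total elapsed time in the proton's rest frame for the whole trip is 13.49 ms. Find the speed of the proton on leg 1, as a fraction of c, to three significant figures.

Leg 1: speed unknown; τ_1 = 49.58/γ_1.
Leg 2: γ = 1/√(1 − 0.9659²) = 1/√0.06704 = 3.862; τ_2 = 2.203/3.862 = 0.5704 ms.
Leg 3: β = 0.9817; γ = 1/√(1 − 0.9817²) = 1/√0.03627 = 5.251; τ_3 = 5.609/5.251 = 1.068 ms.
Total proper time: τ_1 + 0.5704 + 1.068 = 13.49, so τ_1 = 13.49 − 1.639 = 11.85 ms.
γ_1 = 49.58/11.85 = 4.183; β = √(1 − 1/γ²) = √0.9429.

β = 0.971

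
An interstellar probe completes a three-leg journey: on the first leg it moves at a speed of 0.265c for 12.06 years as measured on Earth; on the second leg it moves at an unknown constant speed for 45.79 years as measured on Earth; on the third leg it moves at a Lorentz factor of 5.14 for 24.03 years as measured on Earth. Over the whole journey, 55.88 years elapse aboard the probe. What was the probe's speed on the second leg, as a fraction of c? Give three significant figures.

Leg 1: γ = 1/√(1 − 0.265²) = 1/√0.9298 = 1.037; τ_1 = 12.06/1.037 = 11.63 years.
Leg 2: speed unknown; τ_2 = 45.79/γ_2.
Leg 3: γ = 5.14; τ_3 = 24.03/5.140 = 4.675 years.
Total proper time: 11.63 + τ_2 + 4.675 = 55.88, so τ_2 = 55.88 − 16.30 = 39.58 years.
γ_2 = 45.79/39.58 = 1.157; β = √(1 − 1/γ²) = √0.2530.

β = 0.503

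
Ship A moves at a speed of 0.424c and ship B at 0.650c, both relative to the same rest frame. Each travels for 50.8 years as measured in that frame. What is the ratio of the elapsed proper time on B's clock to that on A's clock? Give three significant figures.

A: γ = 1/√(1 − 0.424²) = 1/√0.8202 = 1.104. B: γ = 1/√(1 − 0.650²) = 1/√0.5775 = 1.316.
τ_A/τ_B = γ_B/γ_A = 1.316/1.104 = 1.192, so τ_B/τ_A = 0.8391.

τ_B/τ_A = 0.839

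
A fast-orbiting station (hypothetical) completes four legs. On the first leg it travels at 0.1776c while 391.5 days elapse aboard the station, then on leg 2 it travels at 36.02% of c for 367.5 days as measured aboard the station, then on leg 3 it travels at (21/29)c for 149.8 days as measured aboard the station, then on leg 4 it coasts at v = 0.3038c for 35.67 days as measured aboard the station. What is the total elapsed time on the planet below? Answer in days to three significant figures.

Δt = 1050 days

Leg 1: γ = 1/√(1 − 0.1776²) = 1/√0.9685 = 1.016; Δt_1 = 1.016 × 391.5 = 397.8 days.
Leg 2: β = 0.3602; γ = 1/√(1 − 0.3602²) = 1/√0.8703 = 1.072; Δt_2 = 1.072 × 367.5 = 393.9 days.
Leg 3: γ = 1/√(1 − (21/29)²) = 29/20 = 1.450; Δt_3 = 1.450 × 149.8 = 217.2 days.
Leg 4: γ = 1/√(1 − 0.3038²) = 1/√0.9077 = 1.050; Δt_4 = 1.050 × 35.67 = 37.44 days.
Total: 397.8 + 393.9 + 217.2 + 37.44 days.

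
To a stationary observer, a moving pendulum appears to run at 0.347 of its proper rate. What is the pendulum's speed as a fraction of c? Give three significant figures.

Rate ratio = 1/γ, so γ = 1/0.347 = 2.882.
β = √(1 − 1/γ²) = √(1 − 0.347²) = √0.8796

β = 0.938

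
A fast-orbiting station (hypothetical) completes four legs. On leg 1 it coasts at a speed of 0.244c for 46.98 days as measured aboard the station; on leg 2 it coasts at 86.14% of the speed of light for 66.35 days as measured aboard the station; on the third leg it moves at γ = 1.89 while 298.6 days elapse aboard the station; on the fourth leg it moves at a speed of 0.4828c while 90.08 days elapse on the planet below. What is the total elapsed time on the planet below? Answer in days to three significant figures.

Leg 1: γ = 1/√(1 − 0.244²) = 1/√0.9405 = 1.031; Δt_1 = 1.031 × 46.98 = 48.44 days.
Leg 2: β = 0.8614; γ = 1/√(1 − 0.8614²) = 1/√0.2580 = 1.969; Δt_2 = 1.969 × 66.35 = 130.6 days.
Leg 3: γ = 1.89; Δt_3 = 1.890 × 298.6 = 564.4 days.
Leg 4: 90.08 days is already measured on the planet below.
Total: 48.44 + 130.6 + 564.4 + 90.08 days.

Δt = 834 days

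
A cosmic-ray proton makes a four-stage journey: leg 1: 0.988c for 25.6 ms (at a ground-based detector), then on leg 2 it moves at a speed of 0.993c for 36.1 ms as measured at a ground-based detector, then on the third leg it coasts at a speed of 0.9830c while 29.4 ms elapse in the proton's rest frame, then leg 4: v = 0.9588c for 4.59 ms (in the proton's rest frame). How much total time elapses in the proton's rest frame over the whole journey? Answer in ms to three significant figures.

Leg 1: γ = 1/√(1 − 0.988²) = 1/√0.02386 = 6.474; τ_1 = 25.6/6.474 = 3.954 ms.
Leg 2: γ = 1/√(1 − 0.993²) = 1/√0.01395 = 8.466; τ_2 = 36.1/8.466 = 4.264 ms.
Leg 3: 29.4 ms is already measured in the proton's rest frame.
Leg 4: 4.59 ms is already measured in the proton's rest frame.
Total: 3.954 + 4.264 + 29.40 + 4.590 ms.

τ = 42.2 ms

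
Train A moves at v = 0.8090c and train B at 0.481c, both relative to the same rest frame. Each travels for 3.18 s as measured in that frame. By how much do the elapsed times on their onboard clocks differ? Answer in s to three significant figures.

A: γ = 1/√(1 − 0.8090²) = 1/√0.3455 = 1.701; τ_A = 3.18/1.701 = 1.869 s.
B: γ = 1/√(1 − 0.481²) = 1/√0.7686 = 1.141; τ_B = 3.18/1.141 = 2.788 s.

|τ_A − τ_B| = 0.919 s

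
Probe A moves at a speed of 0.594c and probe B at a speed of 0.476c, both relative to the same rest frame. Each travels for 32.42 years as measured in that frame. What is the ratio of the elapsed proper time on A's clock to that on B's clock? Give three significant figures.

A: γ = 1/√(1 − 0.594²) = 1/√0.6472 = 1.243. B: γ = 1/√(1 − 0.476²) = 1/√0.7734 = 1.137.
τ_A/τ_B = γ_B/γ_A = 1.137/1.243 = 0.9147, so τ_A/τ_B = 0.9147.

τ_A/τ_B = 0.915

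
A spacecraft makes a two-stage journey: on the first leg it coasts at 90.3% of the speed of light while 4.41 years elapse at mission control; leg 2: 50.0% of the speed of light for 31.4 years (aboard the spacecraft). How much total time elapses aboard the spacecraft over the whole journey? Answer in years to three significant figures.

τ = 33.3 years

Leg 1: β = 0.903; γ = 1/√(1 − 0.903²) = 1/√0.1846 = 2.328; τ_1 = 4.41/2.328 = 1.895 years.
Leg 2: 31.4 years is already measured aboard the spacecraft.
Total: 1.895 + 31.40 years.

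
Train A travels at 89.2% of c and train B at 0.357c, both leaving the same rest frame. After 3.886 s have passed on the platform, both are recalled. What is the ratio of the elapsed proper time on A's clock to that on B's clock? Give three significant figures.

A: β = 0.892; γ = 1/√(1 − 0.892²) = 1/√0.2043 = 2.212. B: γ = 1/√(1 − 0.357²) = 1/√0.8726 = 1.071.
τ_A/τ_B = γ_B/γ_A = 1.071/2.212 = 0.4839, so τ_A/τ_B = 0.4839.

τ_A/τ_B = 0.484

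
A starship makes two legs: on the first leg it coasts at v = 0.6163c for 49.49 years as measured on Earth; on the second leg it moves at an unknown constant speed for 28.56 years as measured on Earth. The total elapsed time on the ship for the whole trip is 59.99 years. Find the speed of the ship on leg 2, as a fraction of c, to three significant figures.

Leg 1: γ = 1/√(1 − 0.6163²) = 1/√0.6202 = 1.270; τ_1 = 49.49/1.270 = 38.97 years.
Leg 2: speed unknown; τ_2 = 28.56/γ_2.
Total proper time: 38.97 + τ_2 = 59.99, so τ_2 = 59.99 − 38.97 = 21.02 years.
γ_2 = 28.56/21.02 = 1.359; β = √(1 − 1/γ²) = √0.4585.

β = 0.677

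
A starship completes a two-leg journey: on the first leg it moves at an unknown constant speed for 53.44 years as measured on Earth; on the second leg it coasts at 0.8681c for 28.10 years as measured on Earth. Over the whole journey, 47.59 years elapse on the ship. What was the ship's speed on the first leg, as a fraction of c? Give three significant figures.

Leg 1: speed unknown; τ_1 = 53.44/γ_1.
Leg 2: γ = 1/√(1 − 0.8681²) = 1/√0.2464 = 2.015; τ_2 = 28.10/2.015 = 13.95 years.
Total proper time: τ_1 + 13.95 = 47.59, so τ_1 = 47.59 − 13.95 = 33.64 years.
γ_1 = 53.44/33.64 = 1.589; β = √(1 − 1/γ²) = √0.6037.

β = 0.777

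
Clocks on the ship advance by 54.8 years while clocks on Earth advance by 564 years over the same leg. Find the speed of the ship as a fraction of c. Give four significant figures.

β = 0.9953

The proper time is measured on the ship (both events occur at the ship's location); Δt is measured on Earth. γ = Δt/τ = 564/54.8 = 10.29.
β = √(1 − 1/γ²) = √(1 − 0.009441) = √0.9906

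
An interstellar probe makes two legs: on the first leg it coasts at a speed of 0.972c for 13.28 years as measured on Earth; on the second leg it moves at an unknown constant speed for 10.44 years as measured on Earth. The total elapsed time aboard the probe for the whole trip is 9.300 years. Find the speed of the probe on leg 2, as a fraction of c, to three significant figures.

β = 0.806

Leg 1: γ = 1/√(1 − 0.972²) = 1/√0.05522 = 4.256; τ_1 = 13.28/4.256 = 3.121 years.
Leg 2: speed unknown; τ_2 = 10.44/γ_2.
Total proper time: 3.121 + τ_2 = 9.300, so τ_2 = 9.300 − 3.121 = 6.179 years.
γ_2 = 10.44/6.179 = 1.689; β = √(1 − 1/γ²) = √0.6497.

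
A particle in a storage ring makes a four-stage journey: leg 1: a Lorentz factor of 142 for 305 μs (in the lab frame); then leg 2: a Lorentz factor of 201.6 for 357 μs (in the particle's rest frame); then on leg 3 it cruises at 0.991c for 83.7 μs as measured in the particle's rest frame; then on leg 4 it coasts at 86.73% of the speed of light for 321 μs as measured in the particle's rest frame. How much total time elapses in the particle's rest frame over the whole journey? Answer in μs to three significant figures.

τ = 764 μs

Leg 1: γ = 142; τ_1 = 305/142.0 = 2.148 μs.
Leg 2: 357 μs is already measured in the particle's rest frame.
Leg 3: 83.7 μs is already measured in the particle's rest frame.
Leg 4: 321 μs is already measured in the particle's rest frame.
Total: 2.148 + 357.0 + 83.70 + 321.0 μs.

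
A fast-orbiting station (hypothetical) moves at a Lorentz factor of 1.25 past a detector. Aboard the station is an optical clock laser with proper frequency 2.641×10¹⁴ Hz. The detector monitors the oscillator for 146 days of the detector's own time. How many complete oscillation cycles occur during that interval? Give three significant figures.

γ = 1.25
During 146 days of lab time, the oscillator's proper time advances by τ = Δt/γ = 146/1.250 = 116.8 days = 1.009×10⁷ s.
N = f × τ = 2.641×10¹⁴ × 1.009×10⁷ = 2.665×10²¹.

N = 2.67×10²¹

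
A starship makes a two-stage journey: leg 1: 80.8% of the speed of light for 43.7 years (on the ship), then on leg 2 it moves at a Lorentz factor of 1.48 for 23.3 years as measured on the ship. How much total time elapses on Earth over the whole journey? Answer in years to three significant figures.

Leg 1: β = 0.808; γ = 1/√(1 − 0.808²) = 1/√0.3471 = 1.697; Δt_1 = 1.697 × 43.7 = 74.17 years.
Leg 2: γ = 1.48; Δt_2 = 1.480 × 23.3 = 34.48 years.
Total: 74.17 + 34.48 years.

Δt = 109 years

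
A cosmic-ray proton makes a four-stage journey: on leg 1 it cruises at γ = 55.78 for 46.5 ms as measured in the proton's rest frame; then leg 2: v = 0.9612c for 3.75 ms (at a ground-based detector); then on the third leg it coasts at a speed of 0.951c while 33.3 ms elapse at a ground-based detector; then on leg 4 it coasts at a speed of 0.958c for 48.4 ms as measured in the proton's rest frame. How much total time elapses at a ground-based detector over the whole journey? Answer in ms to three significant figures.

Δt = 2800 ms

Leg 1: γ = 55.78; Δt_1 = 55.78 × 46.5 = 2594 ms.
Leg 2: 3.75 ms is already measured at a ground-based detector.
Leg 3: 33.3 ms is already measured at a ground-based detector.
Leg 4: γ = 1/√(1 − 0.958²) = 1/√0.08224 = 3.487; Δt_4 = 3.487 × 48.4 = 168.8 ms.
Total: 2594 + 3.750 + 33.30 + 168.8 ms.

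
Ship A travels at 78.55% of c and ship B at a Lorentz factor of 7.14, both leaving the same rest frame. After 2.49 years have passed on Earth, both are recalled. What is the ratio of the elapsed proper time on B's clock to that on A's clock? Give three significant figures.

A: β = 0.7855; γ = 1/√(1 − 0.7855²) = 1/√0.3830 = 1.616. B: γ = 7.14.
τ_A/τ_B = γ_B/γ_A = 7.140/1.616 = 4.419, so τ_B/τ_A = 0.2263.

τ_B/τ_A = 0.226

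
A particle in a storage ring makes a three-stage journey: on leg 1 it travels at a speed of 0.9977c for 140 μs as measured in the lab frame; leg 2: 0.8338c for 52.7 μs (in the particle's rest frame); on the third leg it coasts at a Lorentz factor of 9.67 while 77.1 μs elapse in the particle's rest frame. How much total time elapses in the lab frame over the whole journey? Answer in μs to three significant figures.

Leg 1: 140 μs is already measured in the lab frame.
Leg 2: γ = 1/√(1 − 0.8338²) = 1/√0.3048 = 1.811; Δt_2 = 1.811 × 52.7 = 95.46 μs.
Leg 3: γ = 9.67; Δt_3 = 9.670 × 77.1 = 745.6 μs.
Total: 140.0 + 95.46 + 745.6 μs.

Δt = 981 μs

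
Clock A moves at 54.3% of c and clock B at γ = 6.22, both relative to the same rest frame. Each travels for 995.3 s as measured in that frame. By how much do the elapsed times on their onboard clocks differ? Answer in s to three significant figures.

A: β = 0.543; γ = 1/√(1 − 0.543²) = 1/√0.7052 = 1.191; τ_A = 995.3/1.191 = 835.8 s.
B: γ = 6.22; τ_B = 995.3/6.220 = 160.0 s.

|τ_A − τ_B| = 676 s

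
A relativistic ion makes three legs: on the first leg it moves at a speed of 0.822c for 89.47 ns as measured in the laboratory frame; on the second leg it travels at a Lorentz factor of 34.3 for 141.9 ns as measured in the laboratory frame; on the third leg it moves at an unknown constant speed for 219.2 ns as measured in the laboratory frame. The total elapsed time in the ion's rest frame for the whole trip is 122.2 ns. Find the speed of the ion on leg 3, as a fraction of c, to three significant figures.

Leg 1: γ = 1/√(1 − 0.822²) = 1/√0.3243 = 1.756; τ_1 = 89.47/1.756 = 50.95 ns.
Leg 2: γ = 34.3; τ_2 = 141.9/34.30 = 4.137 ns.
Leg 3: speed unknown; τ_3 = 219.2/γ_3.
Total proper time: 50.95 + 4.137 + τ_3 = 122.2, so τ_3 = 122.2 − 55.09 = 67.11 ns.
γ_3 = 219.2/67.11 = 3.266; β = √(1 − 1/γ²) = √0.9063.

β = 0.952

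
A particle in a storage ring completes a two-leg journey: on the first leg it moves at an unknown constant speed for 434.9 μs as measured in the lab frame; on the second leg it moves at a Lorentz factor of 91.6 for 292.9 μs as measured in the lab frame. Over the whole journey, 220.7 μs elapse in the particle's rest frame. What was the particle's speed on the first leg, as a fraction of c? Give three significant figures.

Leg 1: speed unknown; τ_1 = 434.9/γ_1.
Leg 2: γ = 91.6; τ_2 = 292.9/91.60 = 3.198 μs.
Total proper time: τ_1 + 3.198 = 220.7, so τ_1 = 220.7 − 3.198 = 217.5 μs.
γ_1 = 434.9/217.5 = 2.000; β = √(1 − 1/γ²) = √0.7499.

β = 0.866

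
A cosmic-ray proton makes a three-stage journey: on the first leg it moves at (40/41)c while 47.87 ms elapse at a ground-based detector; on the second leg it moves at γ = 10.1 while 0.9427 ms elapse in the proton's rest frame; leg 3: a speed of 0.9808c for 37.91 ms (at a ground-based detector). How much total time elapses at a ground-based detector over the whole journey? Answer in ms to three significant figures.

Δt = 95.3 ms

Leg 1: 47.87 ms is already measured at a ground-based detector.
Leg 2: γ = 10.1; Δt_2 = 10.10 × 0.9427 = 9.521 ms.
Leg 3: 37.91 ms is already measured at a ground-based detector.
Total: 47.87 + 9.521 + 37.91 ms.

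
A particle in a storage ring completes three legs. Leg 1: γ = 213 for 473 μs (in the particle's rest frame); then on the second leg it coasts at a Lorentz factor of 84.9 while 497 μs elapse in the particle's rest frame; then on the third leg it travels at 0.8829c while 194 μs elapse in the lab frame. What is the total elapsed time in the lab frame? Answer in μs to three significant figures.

Δt = 1.43×10⁵ μs

Leg 1: γ = 213; Δt_1 = 213.0 × 473 = 1.007×10⁵ μs.
Leg 2: γ = 84.9; Δt_2 = 84.90 × 497 = 4.220×10⁴ μs.
Leg 3: 194 μs is already measured in the lab frame.
Total: 1.007×10⁵ + 4.220×10⁴ + 194.0 μs.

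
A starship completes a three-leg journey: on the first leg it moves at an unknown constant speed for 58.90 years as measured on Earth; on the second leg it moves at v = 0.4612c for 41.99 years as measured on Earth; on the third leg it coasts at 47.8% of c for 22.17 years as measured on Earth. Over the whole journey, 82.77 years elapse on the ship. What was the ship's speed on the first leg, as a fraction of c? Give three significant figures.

β = 0.897

Leg 1: speed unknown; τ_1 = 58.90/γ_1.
Leg 2: γ = 1/√(1 − 0.4612²) = 1/√0.7873 = 1.127; τ_2 = 41.99/1.127 = 37.26 years.
Leg 3: β = 0.478; γ = 1/√(1 − 0.478²) = 1/√0.7715 = 1.138; τ_3 = 22.17/1.138 = 19.47 years.
Total proper time: τ_1 + 37.26 + 19.47 = 82.77, so τ_1 = 82.77 − 56.73 = 26.04 years.
γ_1 = 58.90/26.04 = 2.262; β = √(1 − 1/γ²) = √0.8046.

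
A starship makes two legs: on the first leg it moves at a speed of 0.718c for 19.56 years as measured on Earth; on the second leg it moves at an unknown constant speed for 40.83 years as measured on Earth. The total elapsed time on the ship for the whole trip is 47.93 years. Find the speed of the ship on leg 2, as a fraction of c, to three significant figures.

Leg 1: γ = 1/√(1 − 0.718²) = 1/√0.4845 = 1.437; τ_1 = 19.56/1.437 = 13.61 years.
Leg 2: speed unknown; τ_2 = 40.83/γ_2.
Total proper time: 13.61 + τ_2 = 47.93, so τ_2 = 47.93 − 13.61 = 34.32 years.
γ_2 = 40.83/34.32 = 1.190; β = √(1 − 1/γ²) = √0.2937.

β = 0.542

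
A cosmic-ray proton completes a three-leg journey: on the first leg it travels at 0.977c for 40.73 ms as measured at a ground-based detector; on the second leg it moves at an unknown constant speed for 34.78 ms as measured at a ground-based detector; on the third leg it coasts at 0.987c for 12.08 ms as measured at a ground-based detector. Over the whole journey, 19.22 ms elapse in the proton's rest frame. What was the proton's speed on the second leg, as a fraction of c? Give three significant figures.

β = 0.969

Leg 1: γ = 1/√(1 − 0.977²) = 1/√0.04547 = 4.690; τ_1 = 40.73/4.690 = 8.685 ms.
Leg 2: speed unknown; τ_2 = 34.78/γ_2.
Leg 3: γ = 1/√(1 − 0.987²) = 1/√0.02583 = 6.222; τ_3 = 12.08/6.222 = 1.942 ms.
Total proper time: 8.685 + τ_2 + 1.942 = 19.22, so τ_2 = 19.22 − 10.63 = 8.593 ms.
γ_2 = 34.78/8.593 = 4.047; β = √(1 − 1/γ²) = √0.9390.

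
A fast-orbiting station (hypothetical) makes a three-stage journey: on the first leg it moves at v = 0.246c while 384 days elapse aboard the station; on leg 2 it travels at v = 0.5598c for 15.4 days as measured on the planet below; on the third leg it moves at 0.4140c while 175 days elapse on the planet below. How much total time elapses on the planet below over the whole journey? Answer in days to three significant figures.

Δt = 587 days

Leg 1: γ = 1/√(1 − 0.246²) = 1/√0.9395 = 1.032; Δt_1 = 1.032 × 384 = 396.2 days.
Leg 2: 15.4 days is already measured on the planet below.
Leg 3: 175 days is already measured on the planet below.
Total: 396.2 + 15.40 + 175.0 days.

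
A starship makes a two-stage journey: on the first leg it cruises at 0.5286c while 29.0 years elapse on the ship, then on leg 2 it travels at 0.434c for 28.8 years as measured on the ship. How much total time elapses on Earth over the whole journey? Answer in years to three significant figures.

Δt = 66.1 years

Leg 1: γ = 1/√(1 − 0.5286²) = 1/√0.7206 = 1.178; Δt_1 = 1.178 × 29.0 = 34.16 years.
Leg 2: γ = 1/√(1 − 0.434²) = 1/√0.8116 = 1.110; Δt_2 = 1.110 × 28.8 = 31.97 years.
Total: 34.16 + 31.97 years.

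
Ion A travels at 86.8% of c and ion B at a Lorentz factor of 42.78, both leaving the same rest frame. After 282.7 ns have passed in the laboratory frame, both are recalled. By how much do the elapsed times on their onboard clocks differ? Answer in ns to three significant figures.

A: β = 0.868; γ = 1/√(1 − 0.868²) = 1/√0.2466 = 2.014; τ_A = 282.7/2.014 = 140.4 ns.
B: γ = 42.78; τ_B = 282.7/42.78 = 6.608 ns.

|τ_A − τ_B| = 134 ns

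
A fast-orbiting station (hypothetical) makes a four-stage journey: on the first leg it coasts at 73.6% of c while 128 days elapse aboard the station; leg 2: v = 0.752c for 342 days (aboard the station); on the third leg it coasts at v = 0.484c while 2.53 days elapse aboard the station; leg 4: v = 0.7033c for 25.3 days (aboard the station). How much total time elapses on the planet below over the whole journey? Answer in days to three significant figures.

Δt = 746 days

Leg 1: β = 0.736; γ = 1/√(1 − 0.736²) = 1/√0.4583 = 1.477; Δt_1 = 1.477 × 128 = 189.1 days.
Leg 2: γ = 1/√(1 − 0.752²) = 1/√0.4345 = 1.517; Δt_2 = 1.517 × 342 = 518.8 days.
Leg 3: γ = 1/√(1 − 0.484²) = 1/√0.7657 = 1.143; Δt_3 = 1.143 × 2.53 = 2.891 days.
Leg 4: γ = 1/√(1 − 0.7033²) = 1/√0.5054 = 1.407; Δt_4 = 1.407 × 25.3 = 35.59 days.
Total: 189.1 + 518.8 + 2.891 + 35.59 days.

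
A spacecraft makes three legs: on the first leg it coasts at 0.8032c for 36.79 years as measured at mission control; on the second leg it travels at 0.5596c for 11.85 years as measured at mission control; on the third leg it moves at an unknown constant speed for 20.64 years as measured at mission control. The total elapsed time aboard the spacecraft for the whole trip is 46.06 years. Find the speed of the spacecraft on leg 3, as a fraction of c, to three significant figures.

Leg 1: γ = 1/√(1 − 0.8032²) = 1/√0.3549 = 1.679; τ_1 = 36.79/1.679 = 21.92 years.
Leg 2: γ = 1/√(1 − 0.5596²) = 1/√0.6868 = 1.207; τ_2 = 11.85/1.207 = 9.821 years.
Leg 3: speed unknown; τ_3 = 20.64/γ_3.
Total proper time: 21.92 + 9.821 + τ_3 = 46.06, so τ_3 = 46.06 − 31.74 = 14.32 years.
γ_3 = 20.64/14.32 = 1.441; β = √(1 − 1/γ²) = √0.5184.

β = 0.720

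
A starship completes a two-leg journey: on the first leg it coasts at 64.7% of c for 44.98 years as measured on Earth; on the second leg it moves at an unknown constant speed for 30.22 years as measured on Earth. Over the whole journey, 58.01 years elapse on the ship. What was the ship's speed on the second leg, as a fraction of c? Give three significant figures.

β = 0.620

Leg 1: β = 0.647; γ = 1/√(1 − 0.647²) = 1/√0.5814 = 1.311; τ_1 = 44.98/1.311 = 34.30 years.
Leg 2: speed unknown; τ_2 = 30.22/γ_2.
Total proper time: 34.30 + τ_2 = 58.01, so τ_2 = 58.01 − 34.30 = 23.71 years.
γ_2 = 30.22/23.71 = 1.274; β = √(1 − 1/γ²) = √0.3843.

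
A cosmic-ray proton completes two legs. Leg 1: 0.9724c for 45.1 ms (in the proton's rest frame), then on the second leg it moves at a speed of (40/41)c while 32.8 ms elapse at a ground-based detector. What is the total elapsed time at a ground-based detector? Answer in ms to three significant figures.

Leg 1: γ = 1/√(1 − 0.9724²) = 1/√0.05444 = 4.286; Δt_1 = 4.286 × 45.1 = 193.3 ms.
Leg 2: 32.8 ms is already measured at a ground-based detector.
Total: 193.3 + 32.80 ms.

Δt = 226 ms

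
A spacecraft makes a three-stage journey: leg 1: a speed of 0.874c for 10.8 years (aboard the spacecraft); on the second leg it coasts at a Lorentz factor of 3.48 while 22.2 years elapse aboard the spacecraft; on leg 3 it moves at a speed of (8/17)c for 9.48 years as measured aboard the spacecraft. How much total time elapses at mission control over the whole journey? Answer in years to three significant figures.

Δt = 110 years

Leg 1: γ = 1/√(1 − 0.874²) = 1/√0.2361 = 2.058; Δt_1 = 2.058 × 10.8 = 22.23 years.
Leg 2: γ = 3.48; Δt_2 = 3.480 × 22.2 = 77.26 years.
Leg 3: γ = 1/√(1 − (8/17)²) = 17/15 ≈ 1.133; Δt_3 = 1.133 × 9.48 = 10.74 years.
Total: 22.23 + 77.26 + 10.74 years.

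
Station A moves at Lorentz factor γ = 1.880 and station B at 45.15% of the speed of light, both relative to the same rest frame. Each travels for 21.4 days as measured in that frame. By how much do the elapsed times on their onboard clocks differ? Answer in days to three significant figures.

|τ_A − τ_B| = 7.71 days

A: γ = 1.880; τ_A = 21.4/1.880 = 11.38 days.
B: β = 0.4515; γ = 1/√(1 − 0.4515²) = 1/√0.7961 = 1.121; τ_B = 21.4/1.121 = 19.09 days.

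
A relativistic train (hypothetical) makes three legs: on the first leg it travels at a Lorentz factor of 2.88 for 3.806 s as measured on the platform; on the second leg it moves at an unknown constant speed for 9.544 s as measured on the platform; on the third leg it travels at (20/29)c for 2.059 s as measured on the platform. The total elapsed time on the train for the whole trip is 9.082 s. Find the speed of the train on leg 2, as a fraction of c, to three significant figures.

β = 0.754

Leg 1: γ = 2.88; τ_1 = 3.806/2.880 = 1.322 s.
Leg 2: speed unknown; τ_2 = 9.544/γ_2.
Leg 3: γ = 1/√(1 − (20/29)²) = 29/21 ≈ 1.381; τ_3 = 2.059/1.381 = 1.491 s.
Total proper time: 1.322 + τ_2 + 1.491 = 9.082, so τ_2 = 9.082 − 2.813 = 6.269 s.
γ_2 = 9.544/6.269 = 1.522; β = √(1 − 1/γ²) = √0.5685.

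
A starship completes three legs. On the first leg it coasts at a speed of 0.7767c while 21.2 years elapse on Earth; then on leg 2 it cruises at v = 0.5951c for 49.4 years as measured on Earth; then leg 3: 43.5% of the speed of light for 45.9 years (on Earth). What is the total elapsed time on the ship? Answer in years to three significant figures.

Leg 1: γ = 1/√(1 − 0.7767²) = 1/√0.3967 = 1.588; τ_1 = 21.2/1.588 = 13.35 years.
Leg 2: γ = 1/√(1 − 0.5951²) = 1/√0.6459 = 1.244; τ_2 = 49.4/1.244 = 39.70 years.
Leg 3: β = 0.435; γ = 1/√(1 − 0.435²) = 1/√0.8108 = 1.111; τ_3 = 45.9/1.111 = 41.33 years.
Total: 13.35 + 39.70 + 41.33 years.

τ = 94.4 years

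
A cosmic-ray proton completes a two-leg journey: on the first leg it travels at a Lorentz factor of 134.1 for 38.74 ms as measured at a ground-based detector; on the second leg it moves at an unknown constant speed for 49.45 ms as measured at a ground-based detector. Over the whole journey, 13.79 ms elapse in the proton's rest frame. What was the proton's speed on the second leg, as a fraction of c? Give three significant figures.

Leg 1: γ = 134.1; τ_1 = 38.74/134.1 = 0.2889 ms.
Leg 2: speed unknown; τ_2 = 49.45/γ_2.
Total proper time: 0.2889 + τ_2 = 13.79, so τ_2 = 13.79 − 0.2889 = 13.50 ms.
γ_2 = 49.45/13.50 = 3.663; β = √(1 − 1/γ²) = √0.9255.

β = 0.962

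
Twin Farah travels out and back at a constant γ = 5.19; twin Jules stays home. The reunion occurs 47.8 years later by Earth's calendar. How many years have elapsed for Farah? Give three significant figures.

τ = 9.21 years

γ = 5.19
Farah's clock measures proper time along the trip: τ = Δt/γ = 47.8/5.190 years.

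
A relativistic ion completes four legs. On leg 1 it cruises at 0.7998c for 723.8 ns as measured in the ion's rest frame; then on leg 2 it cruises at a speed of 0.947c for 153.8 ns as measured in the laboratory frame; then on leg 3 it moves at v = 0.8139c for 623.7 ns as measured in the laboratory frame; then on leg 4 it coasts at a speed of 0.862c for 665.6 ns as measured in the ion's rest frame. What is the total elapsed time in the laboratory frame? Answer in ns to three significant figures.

Leg 1: γ = 1/√(1 − 0.7998²) = 1/√0.3603 = 1.666; Δt_1 = 1.666 × 723.8 = 1206 ns.
Leg 2: 153.8 ns is already measured in the laboratory frame.
Leg 3: 623.7 ns is already measured in the laboratory frame.
Leg 4: γ = 1/√(1 − 0.862²) = 1/√0.2570 = 1.973; Δt_4 = 1.973 × 665.6 = 1313 ns.
Total: 1206 + 153.8 + 623.7 + 1313 ns.

Δt = 3300 ns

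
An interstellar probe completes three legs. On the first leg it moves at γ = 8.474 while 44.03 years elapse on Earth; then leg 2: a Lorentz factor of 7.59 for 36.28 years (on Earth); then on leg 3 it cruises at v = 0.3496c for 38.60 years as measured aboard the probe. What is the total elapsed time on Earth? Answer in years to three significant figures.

Leg 1: 44.03 years is already measured on Earth.
Leg 2: 36.28 years is already measured on Earth.
Leg 3: γ = 1/√(1 − 0.3496²) = 1/√0.8778 = 1.067; Δt_3 = 1.067 × 38.60 = 41.20 years.
Total: 44.03 + 36.28 + 41.20 years.

Δt = 122 years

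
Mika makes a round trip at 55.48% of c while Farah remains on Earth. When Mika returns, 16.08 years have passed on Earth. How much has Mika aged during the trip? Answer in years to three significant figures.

τ = 13.4 years

β = 0.5548; γ = 1/√(1 − 0.5548²) = 1/√0.6922 = 1.202
Mika's clock measures proper time along the trip: τ = Δt/γ = 16.08/1.202 years.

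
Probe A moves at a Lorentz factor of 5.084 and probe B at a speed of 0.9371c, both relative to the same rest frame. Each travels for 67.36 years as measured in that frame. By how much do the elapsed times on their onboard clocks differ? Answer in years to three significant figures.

A: γ = 5.084; τ_A = 67.36/5.084 = 13.25 years.
B: γ = 1/√(1 − 0.9371²) = 1/√0.1218 = 2.865; τ_B = 67.36/2.865 = 23.51 years.

|τ_A − τ_B| = 10.3 years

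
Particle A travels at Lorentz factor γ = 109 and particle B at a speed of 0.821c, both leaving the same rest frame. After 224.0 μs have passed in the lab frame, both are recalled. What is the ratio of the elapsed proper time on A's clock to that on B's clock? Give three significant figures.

τ_A/τ_B = 0.0161

A: γ = 109. B: γ = 1/√(1 − 0.821²) = 1/√0.3260 = 1.752.
τ_A/τ_B = γ_B/γ_A = 1.752/109.0 = 0.01607, so τ_A/τ_B = 0.01607.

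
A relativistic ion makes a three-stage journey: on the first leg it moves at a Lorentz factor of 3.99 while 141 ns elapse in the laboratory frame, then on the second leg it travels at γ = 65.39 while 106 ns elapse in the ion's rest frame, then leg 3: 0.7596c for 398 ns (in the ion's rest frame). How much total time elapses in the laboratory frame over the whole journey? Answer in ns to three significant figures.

Δt = 7680 ns

Leg 1: 141 ns is already measured in the laboratory frame.
Leg 2: γ = 65.39; Δt_2 = 65.39 × 106 = 6931 ns.
Leg 3: γ = 1/√(1 − 0.7596²) = 1/√0.4230 = 1.538; Δt_3 = 1.538 × 398 = 611.9 ns.
Total: 141.0 + 6931 + 611.9 ns.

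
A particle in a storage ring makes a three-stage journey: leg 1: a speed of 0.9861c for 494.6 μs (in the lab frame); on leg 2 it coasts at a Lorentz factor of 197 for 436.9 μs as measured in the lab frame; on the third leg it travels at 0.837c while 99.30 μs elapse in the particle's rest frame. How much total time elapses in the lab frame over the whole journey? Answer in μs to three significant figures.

Δt = 1110 μs

Leg 1: 494.6 μs is already measured in the lab frame.
Leg 2: 436.9 μs is already measured in the lab frame.
Leg 3: γ = 1/√(1 − 0.837²) = 1/√0.2994 = 1.827; Δt_3 = 1.827 × 99.30 = 181.5 μs.
Total: 494.6 + 436.9 + 181.5 μs.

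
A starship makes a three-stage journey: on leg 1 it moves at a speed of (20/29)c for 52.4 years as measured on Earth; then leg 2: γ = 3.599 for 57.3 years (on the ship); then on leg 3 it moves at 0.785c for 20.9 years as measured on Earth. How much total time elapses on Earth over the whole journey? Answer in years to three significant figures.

Δt = 280 years

Leg 1: 52.4 years is already measured on Earth.
Leg 2: γ = 3.599; Δt_2 = 3.599 × 57.3 = 206.2 years.
Leg 3: 20.9 years is already measured on Earth.
Total: 52.40 + 206.2 + 20.90 years.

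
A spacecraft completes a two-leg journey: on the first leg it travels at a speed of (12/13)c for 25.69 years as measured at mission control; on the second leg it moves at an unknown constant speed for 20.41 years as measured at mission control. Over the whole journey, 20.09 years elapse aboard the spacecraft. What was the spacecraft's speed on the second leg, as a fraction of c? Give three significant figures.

Leg 1: γ = 1/√(1 − (12/13)²) = 13/5 = 2.600; τ_1 = 25.69/2.600 = 9.881 years.
Leg 2: speed unknown; τ_2 = 20.41/γ_2.
Total proper time: 9.881 + τ_2 = 20.09, so τ_2 = 20.09 − 9.881 = 10.21 years.
γ_2 = 20.41/10.21 = 1.999; β = √(1 − 1/γ²) = √0.7498.

β = 0.866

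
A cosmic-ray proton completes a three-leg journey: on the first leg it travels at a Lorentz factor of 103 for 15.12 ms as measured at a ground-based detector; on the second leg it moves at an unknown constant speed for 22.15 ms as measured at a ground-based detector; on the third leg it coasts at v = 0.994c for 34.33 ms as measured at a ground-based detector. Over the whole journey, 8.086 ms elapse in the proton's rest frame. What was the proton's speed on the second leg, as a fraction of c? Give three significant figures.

β = 0.982

Leg 1: γ = 103; τ_1 = 15.12/103.0 = 0.1468 ms.
Leg 2: speed unknown; τ_2 = 22.15/γ_2.
Leg 3: γ = 1/√(1 − 0.994²) = 1/√0.01196 = 9.142; τ_3 = 34.33/9.142 = 3.755 ms.
Total proper time: 0.1468 + τ_2 + 3.755 = 8.086, so τ_2 = 8.086 − 3.902 = 4.184 ms.
γ_2 = 22.15/4.184 = 5.294; β = √(1 − 1/γ²) = √0.9643.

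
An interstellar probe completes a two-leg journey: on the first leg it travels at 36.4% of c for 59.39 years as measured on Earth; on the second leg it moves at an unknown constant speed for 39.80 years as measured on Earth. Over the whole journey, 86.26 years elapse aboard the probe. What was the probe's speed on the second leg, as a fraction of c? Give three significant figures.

β = 0.629

Leg 1: β = 0.364; γ = 1/√(1 − 0.364²) = 1/√0.8675 = 1.074; τ_1 = 59.39/1.074 = 55.32 years.
Leg 2: speed unknown; τ_2 = 39.80/γ_2.
Total proper time: 55.32 + τ_2 = 86.26, so τ_2 = 86.26 − 55.32 = 30.94 years.
γ_2 = 39.80/30.94 = 1.286; β = √(1 − 1/γ²) = √0.3955.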